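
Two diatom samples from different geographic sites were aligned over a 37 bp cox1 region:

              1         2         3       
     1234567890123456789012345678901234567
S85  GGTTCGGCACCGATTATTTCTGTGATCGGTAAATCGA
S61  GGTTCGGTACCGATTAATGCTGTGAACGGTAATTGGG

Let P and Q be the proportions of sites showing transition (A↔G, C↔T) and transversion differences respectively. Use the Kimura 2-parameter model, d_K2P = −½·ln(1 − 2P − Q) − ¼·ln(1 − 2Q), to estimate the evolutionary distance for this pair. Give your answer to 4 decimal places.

0.2181

Differing sites — 8:C/T (Ti); 17:T/A (Tv); 19:T/G (Tv); 26:T/A (Tv); 33:A/T (Tv); 35:C/G (Tv); 37:A/G (Ti).
Of the 7 differences, 2 transitions and 5 transversions over 37 sites: P = 2/37 = 0.054054, Q = 5/37 = 0.135135.
d = −0.5·ln(0.756757) − 0.25·ln(0.729730) = −0.5·(-0.278713) − 0.25·(-0.315081) = 0.2181.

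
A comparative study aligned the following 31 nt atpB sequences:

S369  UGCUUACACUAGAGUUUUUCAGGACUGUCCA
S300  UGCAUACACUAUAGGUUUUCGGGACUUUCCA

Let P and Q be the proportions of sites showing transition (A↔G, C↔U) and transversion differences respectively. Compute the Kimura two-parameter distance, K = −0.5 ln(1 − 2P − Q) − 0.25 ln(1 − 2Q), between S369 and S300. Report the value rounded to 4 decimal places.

0.1822

Differing sites — 4:U/A (Tv); 12:G/U (Tv); 15:U/G (Tv); 21:A/G (Ti); 27:G/U (Tv).
Of the 5 differences, 1 transition and 4 transversions over 31 sites: P = 1/31 = 0.032258, Q = 4/31 = 0.129032.
d = −0.5·ln(0.806452) − 0.25·ln(0.741936) = −0.5·(-0.215111) − 0.25·(-0.298492) = 0.1822.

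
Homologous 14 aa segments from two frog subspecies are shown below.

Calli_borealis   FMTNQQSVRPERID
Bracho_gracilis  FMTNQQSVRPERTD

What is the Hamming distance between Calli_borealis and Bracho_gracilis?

A single mismatch occurs at site 13 (I→T).
That gives 1 mismatch out of 14 aligned sites, so the Hamming distance is 1.

1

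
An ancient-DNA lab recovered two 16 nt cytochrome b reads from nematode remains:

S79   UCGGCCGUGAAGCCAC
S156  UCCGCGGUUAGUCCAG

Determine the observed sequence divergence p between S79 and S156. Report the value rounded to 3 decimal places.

0.375

Differing sites — 3:G/C; 6:C/G; 9:G/U; 11:A/G; 12:G/U; 16:C/G.
There are 6 differences over 16 sites, so p = 6/16 = 0.375.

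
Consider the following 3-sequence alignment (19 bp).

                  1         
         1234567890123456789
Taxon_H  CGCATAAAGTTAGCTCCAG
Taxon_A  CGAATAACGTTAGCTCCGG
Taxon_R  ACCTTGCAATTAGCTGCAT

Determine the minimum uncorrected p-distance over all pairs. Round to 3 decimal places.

0.158

Pairwise Hamming distances:
  Taxon_H vs Taxon_A: 3
  Taxon_H vs Taxon_R: 8
  Taxon_A vs Taxon_R: 11
The smallest is 3 mismatches, between Taxon_H and Taxon_A; p = 3/19 = 0.158.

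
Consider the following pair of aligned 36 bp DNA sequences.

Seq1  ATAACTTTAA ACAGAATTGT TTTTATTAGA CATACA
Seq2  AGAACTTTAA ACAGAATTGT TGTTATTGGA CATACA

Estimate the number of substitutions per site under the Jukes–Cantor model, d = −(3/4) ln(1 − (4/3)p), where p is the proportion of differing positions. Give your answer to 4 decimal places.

The sequences differ at positions 2 (T/G), 22 (T/G), 28 (A/G).
p = 3/36 = 0.083333.
d = −0.75 · ln(1 − (4/3)·0.083333) = −0.75 · ln(0.888889) = −0.75 · (-0.117783) = 0.0883.

0.0883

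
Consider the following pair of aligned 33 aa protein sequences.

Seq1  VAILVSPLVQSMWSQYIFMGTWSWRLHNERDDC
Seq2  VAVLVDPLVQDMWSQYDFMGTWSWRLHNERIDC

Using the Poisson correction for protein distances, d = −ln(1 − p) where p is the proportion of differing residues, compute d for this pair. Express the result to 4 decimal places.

Differing sites — 3:I/V; 6:S/D; 11:S/D; 17:I/D; 31:D/I.
p = 5/33 = 0.151515.
d = −ln(1 − 0.151515) = −ln(0.848485) = 0.1643.

0.1643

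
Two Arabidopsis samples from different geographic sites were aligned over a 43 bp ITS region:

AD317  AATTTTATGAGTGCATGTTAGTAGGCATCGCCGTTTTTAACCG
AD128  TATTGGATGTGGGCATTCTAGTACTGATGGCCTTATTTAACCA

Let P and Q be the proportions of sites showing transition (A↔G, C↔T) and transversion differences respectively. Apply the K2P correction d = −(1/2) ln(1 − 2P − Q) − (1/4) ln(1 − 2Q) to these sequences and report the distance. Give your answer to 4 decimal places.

0.4369

Differing sites — 1:A/T (Tv); 5:T/G (Tv); 6:T/G (Tv); 10:A/T (Tv); 12:T/G (Tv); 17:G/T (Tv); 18:T/C (Ti); 24:G/C (Tv); 25:G/T (Tv); 26:C/G (Tv); 29:C/G (Tv); 33:G/T (Tv); 35:T/A (Tv); 43:G/A (Ti).
Of the 14 differences, 2 transitions and 12 transversions over 43 sites: P = 2/43 = 0.046512, Q = 12/43 = 0.279070.
d = −0.5·ln(0.627906) − 0.25·ln(0.441860) = −0.5·(-0.465365) − 0.25·(-0.816762) = 0.4369.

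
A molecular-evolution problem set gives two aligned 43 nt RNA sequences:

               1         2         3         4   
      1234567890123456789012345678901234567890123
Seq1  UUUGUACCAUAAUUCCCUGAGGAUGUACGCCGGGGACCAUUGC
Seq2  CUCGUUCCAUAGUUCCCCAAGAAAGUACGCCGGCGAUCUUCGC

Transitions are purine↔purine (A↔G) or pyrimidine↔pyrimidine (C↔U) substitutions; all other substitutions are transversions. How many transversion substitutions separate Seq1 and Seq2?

Mismatches occur at site 1 (U/C, transition), site 3 (U/C, transition), site 6 (A/U, transversion), site 12 (A/G, transition), site 18 (U/C, transition), site 19 (G/A, transition), site 22 (G/A, transition), site 24 (U/A, transversion), site 34 (G/C, transversion), site 37 (C/U, transition), site 39 (A/U, transversion), site 41 (U/C, transition).
Of the 12 differences, 8 transitions and 4 transversions, so the answer is 4.

4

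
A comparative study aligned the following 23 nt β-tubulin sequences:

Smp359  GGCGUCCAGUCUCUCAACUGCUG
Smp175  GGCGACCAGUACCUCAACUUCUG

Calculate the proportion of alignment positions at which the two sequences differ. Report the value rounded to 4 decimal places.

Differing sites — 5:U/A; 11:C/A; 12:U/C; 20:G/U.
There are 4 differences over 23 sites, so p = 4/23 = 0.1739.

0.1739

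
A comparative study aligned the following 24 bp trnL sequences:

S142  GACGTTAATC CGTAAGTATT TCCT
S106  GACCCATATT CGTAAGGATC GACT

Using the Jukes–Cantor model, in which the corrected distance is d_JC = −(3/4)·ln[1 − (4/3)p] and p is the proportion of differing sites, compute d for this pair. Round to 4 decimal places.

0.5199

Differing sites — 4:G/C; 5:T/C; 6:T/A; 7:A/T; 10:C/T; 17:T/G; 20:T/C; 21:T/G; 22:C/A.
p = 9/24 = 0.375000.
d = −0.75 · ln(1 − (4/3)·0.375000) = −0.75 · ln(0.500000) = −0.75 · (-0.693147) = 0.5199.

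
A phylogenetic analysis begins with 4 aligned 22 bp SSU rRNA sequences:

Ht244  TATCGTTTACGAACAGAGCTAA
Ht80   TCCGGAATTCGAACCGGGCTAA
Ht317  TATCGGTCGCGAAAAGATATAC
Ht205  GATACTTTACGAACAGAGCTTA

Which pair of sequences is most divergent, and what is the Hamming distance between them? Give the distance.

Pairwise Hamming distances:
  Ht244 vs Ht80: 8
  Ht244 vs Ht317: 7
  Ht244 vs Ht205: 4
  Ht80 vs Ht317: 13
  Ht80 vs Ht205: 11
  Ht317 vs Ht205: 11
The largest is 13, between Ht80 and Ht317.

13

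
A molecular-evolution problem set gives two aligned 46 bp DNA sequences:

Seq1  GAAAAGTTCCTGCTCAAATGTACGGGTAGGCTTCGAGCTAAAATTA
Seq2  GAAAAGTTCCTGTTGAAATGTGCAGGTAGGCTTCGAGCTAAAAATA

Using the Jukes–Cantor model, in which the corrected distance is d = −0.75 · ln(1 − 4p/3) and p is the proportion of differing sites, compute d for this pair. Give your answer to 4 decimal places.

Differing sites — 13:C/T; 15:C/G; 22:A/G; 24:G/A; 44:T/A.
p = 5/46 = 0.108696.
d = −0.75 · ln(1 − (4/3)·0.108696) = −0.75 · ln(0.855072) = −0.75 · (-0.156570) = 0.1174.

0.1174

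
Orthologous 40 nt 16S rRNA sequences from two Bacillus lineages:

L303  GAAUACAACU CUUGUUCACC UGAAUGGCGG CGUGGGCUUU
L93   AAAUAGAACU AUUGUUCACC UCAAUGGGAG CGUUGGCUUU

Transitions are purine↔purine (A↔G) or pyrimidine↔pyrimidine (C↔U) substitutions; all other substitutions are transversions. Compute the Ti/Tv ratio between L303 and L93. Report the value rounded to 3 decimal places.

Mismatches occur at site 1 (G/A, transition), site 6 (C/G, transversion), site 11 (C/A, transversion), site 22 (G/C, transversion), site 28 (C/G, transversion), site 29 (G/A, transition), site 34 (G/U, transversion).
Of the 7 differences, 2 transitions and 5 transversions, so Ti/Tv = 2/5 = 0.400.

0.400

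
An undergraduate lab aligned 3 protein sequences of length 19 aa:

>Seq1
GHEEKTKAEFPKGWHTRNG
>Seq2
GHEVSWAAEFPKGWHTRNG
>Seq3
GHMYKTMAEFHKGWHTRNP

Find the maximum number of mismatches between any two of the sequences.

7

Pairwise Hamming distances:
  Seq1 vs Seq2: 4
  Seq1 vs Seq3: 5
  Seq2 vs Seq3: 7
The largest is 7, between Seq2 and Seq3.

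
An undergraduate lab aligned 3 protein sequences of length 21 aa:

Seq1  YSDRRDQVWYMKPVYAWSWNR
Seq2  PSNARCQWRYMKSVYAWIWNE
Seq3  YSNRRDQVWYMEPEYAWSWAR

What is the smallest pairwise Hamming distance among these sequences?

Pairwise Hamming distances:
  Seq1 vs Seq2: 9
  Seq1 vs Seq3: 4
  Seq2 vs Seq3: 11
The smallest is 4, between Seq1 and Seq3.

4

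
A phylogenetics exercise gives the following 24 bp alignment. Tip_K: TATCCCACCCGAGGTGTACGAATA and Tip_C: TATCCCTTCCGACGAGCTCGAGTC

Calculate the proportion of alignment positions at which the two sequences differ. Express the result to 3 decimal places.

Mismatches occur at site 7 (A→T), site 8 (C→T), site 13 (G→C), site 15 (T→A), site 17 (T→C), site 18 (A→T), site 22 (A→G), site 24 (A→C).
There are 8 differences over 24 sites, so p = 8/24 = 0.333.

0.333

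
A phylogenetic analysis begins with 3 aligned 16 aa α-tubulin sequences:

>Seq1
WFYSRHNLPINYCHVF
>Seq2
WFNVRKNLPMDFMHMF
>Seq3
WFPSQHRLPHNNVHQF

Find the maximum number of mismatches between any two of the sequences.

10

Pairwise Hamming distances:
  Seq1 vs Seq2: 8
  Seq1 vs Seq3: 7
  Seq2 vs Seq3: 10
The largest is 10, between Seq2 and Seq3.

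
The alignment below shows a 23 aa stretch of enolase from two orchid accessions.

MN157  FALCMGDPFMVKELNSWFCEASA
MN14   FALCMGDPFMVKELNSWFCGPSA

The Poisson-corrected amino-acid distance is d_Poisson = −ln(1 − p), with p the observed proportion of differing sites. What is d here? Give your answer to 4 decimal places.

The sequences differ at positions 20 (E/G), 21 (A/P).
p = 2/23 = 0.086957.
d = −ln(1 − 0.086957) = −ln(0.913043) = 0.0910.

0.0910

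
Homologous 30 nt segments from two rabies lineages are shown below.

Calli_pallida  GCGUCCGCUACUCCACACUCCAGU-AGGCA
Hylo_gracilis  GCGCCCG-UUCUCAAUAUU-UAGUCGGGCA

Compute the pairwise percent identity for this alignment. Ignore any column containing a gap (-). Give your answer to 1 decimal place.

Excluding the 3 gap columns leaves 27 comparable sites.
The sequences differ at positions 4 (U/C), 10 (A/U), 14 (C/A), 16 (C/U), 18 (C/U), 21 (C/U), 26 (A/G).
20 of the 27 comparable sites match, so the percent identity is 20/27 × 100 = 74.1%.

74.1%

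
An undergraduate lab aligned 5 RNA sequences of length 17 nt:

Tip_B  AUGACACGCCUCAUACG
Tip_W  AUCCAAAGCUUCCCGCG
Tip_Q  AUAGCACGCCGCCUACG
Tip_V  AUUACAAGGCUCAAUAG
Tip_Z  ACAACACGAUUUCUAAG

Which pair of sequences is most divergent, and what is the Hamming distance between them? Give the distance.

Pairwise Hamming distances:
  Tip_B vs Tip_W: 8
  Tip_B vs Tip_Q: 4
  Tip_B vs Tip_V: 6
  Tip_B vs Tip_Z: 7
  Tip_W vs Tip_Q: 8
  Tip_W vs Tip_V: 9
  Tip_W vs Tip_Z: 10
  Tip_Q vs Tip_V: 9
  Tip_Q vs Tip_Z: 7
  Tip_V vs Tip_Z: 9
The largest is 10, between Tip_W and Tip_Z.

10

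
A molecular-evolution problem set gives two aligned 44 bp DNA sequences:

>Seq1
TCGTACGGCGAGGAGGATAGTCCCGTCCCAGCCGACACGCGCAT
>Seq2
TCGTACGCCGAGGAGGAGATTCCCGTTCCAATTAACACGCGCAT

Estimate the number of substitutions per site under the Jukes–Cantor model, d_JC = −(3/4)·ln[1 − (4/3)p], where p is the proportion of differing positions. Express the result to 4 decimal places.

0.2082

Differing sites — 8:G/C; 18:T/G; 20:G/T; 27:C/T; 31:G/A; 32:C/T; 33:C/T; 34:G/A.
p = 8/44 = 0.181818.
d = −0.75 · ln(1 − (4/3)·0.181818) = −0.75 · ln(0.757576) = −0.75 · (-0.277631) = 0.2082.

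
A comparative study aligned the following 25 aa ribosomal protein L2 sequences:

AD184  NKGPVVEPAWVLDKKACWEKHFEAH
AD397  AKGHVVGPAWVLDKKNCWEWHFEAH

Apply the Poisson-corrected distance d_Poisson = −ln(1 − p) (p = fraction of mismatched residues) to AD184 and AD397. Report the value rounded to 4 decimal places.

0.2231

Differing sites — 1:N/A; 4:P/H; 7:E/G; 16:A/N; 20:K/W.
p = 5/25 = 0.200000.
d = −ln(1 − 0.200000) = −ln(0.800000) = 0.2231.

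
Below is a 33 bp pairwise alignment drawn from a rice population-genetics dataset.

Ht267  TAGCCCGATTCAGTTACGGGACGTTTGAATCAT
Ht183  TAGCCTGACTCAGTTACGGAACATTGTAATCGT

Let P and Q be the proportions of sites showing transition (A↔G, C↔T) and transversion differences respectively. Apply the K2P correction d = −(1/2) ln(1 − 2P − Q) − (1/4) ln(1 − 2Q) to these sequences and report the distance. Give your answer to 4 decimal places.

0.2583

Differing sites — 6:C/T (Ti); 9:T/C (Ti); 20:G/A (Ti); 23:G/A (Ti); 26:T/G (Tv); 27:G/T (Tv); 32:A/G (Ti).
Of the 7 differences, 5 transitions and 2 transversions over 33 sites: P = 5/33 = 0.151515, Q = 2/33 = 0.060606.
d = −0.5·ln(0.636364) − 0.25·ln(0.878788) = −0.5·(-0.451985) − 0.25·(-0.129212) = 0.2583.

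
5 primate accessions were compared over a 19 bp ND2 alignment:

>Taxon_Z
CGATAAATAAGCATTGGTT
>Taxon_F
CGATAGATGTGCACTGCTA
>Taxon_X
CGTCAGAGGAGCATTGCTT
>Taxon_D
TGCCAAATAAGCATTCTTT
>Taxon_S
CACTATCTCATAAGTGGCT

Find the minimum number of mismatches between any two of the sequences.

Pairwise Hamming distances:
  Taxon_Z vs Taxon_F: 6
  Taxon_Z vs Taxon_X: 6
  Taxon_Z vs Taxon_D: 5
  Taxon_Z vs Taxon_S: 9
  Taxon_F vs Taxon_X: 6
  Taxon_F vs Taxon_D: 10
  Taxon_F vs Taxon_S: 12
  Taxon_X vs Taxon_D: 7
  Taxon_X vs Taxon_S: 12
  Taxon_D vs Taxon_S: 12
The smallest is 5, between Taxon_Z and Taxon_D.

5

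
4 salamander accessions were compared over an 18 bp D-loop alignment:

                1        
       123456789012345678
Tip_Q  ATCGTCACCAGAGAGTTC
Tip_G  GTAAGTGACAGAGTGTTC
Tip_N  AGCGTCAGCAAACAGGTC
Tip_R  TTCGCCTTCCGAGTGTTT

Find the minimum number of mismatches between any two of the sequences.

Pairwise Hamming distances:
  Tip_Q vs Tip_G: 8
  Tip_Q vs Tip_N: 5
  Tip_Q vs Tip_R: 7
  Tip_G vs Tip_N: 12
  Tip_G vs Tip_R: 9
  Tip_N vs Tip_R: 11
The smallest is 5, between Tip_Q and Tip_N.

5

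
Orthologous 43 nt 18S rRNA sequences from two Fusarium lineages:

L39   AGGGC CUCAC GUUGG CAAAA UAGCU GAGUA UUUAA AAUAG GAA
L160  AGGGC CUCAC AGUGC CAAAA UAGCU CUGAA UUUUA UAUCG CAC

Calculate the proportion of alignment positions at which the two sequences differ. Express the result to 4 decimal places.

The sequences differ at positions 11 (G/A), 12 (U/G), 15 (G/C), 26 (G/C), 27 (A/U), 29 (U/A), 34 (A/U), 36 (A/U), 39 (A/C), 41 (G/C), 43 (A/C).
There are 11 differences over 43 sites, so p = 11/43 = 0.2558.

0.2558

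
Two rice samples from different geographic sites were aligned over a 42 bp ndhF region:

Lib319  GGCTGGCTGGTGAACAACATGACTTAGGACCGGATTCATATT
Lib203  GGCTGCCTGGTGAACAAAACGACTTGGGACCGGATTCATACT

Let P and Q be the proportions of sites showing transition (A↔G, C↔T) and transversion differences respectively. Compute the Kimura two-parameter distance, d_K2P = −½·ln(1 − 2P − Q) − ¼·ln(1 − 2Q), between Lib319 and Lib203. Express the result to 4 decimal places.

Mismatches occur at site 6 (G/C, transversion), site 18 (C/A, transversion), site 20 (T/C, transition), site 26 (A/G, transition), site 41 (T/C, transition).
Of the 5 differences, 3 transitions and 2 transversions over 42 sites: P = 3/42 = 0.071429, Q = 2/42 = 0.047619.
d = −0.5·ln(0.809523) − 0.25·ln(0.904762) = −0.5·(-0.211310) − 0.25·(-0.100083) = 0.1307.

0.1307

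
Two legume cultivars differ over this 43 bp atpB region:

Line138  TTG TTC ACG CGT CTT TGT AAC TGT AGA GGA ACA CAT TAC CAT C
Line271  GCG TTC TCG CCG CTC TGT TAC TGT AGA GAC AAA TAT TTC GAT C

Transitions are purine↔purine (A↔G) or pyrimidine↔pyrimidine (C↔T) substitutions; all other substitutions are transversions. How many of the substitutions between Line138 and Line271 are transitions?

The sequences differ at positions 1 (T/G, transversion), 2 (T/C, transition), 7 (A/T, transversion), 11 (G/C, transversion), 12 (T/G, transversion), 15 (T/C, transition), 19 (A/T, transversion), 29 (G/A, transition), 30 (A/C, transversion), 32 (C/A, transversion), 34 (C/T, transition), 38 (A/T, transversion), 40 (C/G, transversion).
Of the 13 differences, 4 transitions and 9 transversions, so the answer is 4.

4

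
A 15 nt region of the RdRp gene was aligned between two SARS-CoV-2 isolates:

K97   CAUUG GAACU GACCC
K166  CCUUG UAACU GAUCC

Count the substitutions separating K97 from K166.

3

The sequences differ at positions 2 (A/C), 6 (G/U), 13 (C/U).
That gives 3 mismatches out of 15 aligned sites, so the Hamming distance is 3.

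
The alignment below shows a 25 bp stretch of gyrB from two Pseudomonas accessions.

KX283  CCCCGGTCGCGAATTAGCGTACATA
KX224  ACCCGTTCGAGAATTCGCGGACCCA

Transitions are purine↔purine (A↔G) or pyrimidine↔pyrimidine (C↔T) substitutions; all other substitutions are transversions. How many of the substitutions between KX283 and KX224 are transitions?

Mismatches occur at site 1 (C/A, transversion), site 6 (G/T, transversion), site 10 (C/A, transversion), site 16 (A/C, transversion), site 20 (T/G, transversion), site 23 (A/C, transversion), site 24 (T/C, transition).
Of the 7 differences, 1 transition and 6 transversions, so the answer is 1.

1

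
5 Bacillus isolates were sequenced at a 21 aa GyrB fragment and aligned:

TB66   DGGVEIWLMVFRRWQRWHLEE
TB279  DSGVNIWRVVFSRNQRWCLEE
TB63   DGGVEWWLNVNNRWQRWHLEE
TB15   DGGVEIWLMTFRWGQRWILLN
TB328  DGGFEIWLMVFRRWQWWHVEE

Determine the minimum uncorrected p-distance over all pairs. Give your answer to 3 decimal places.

0.143

Pairwise Hamming distances:
  TB66 vs TB279: 7
  TB66 vs TB63: 4
  TB66 vs TB15: 6
  TB66 vs TB328: 3
  TB279 vs TB63: 9
  TB279 vs TB15: 11
  TB279 vs TB328: 10
  TB63 vs TB15: 10
  TB63 vs TB328: 7
  TB15 vs TB328: 9
The smallest is 3 mismatches, between TB66 and TB328; p = 3/21 = 0.143.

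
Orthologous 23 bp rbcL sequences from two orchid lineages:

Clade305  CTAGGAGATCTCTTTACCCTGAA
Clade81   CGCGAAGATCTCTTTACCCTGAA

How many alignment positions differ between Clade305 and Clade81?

3

The sequences differ at positions 2 (T/G), 3 (A/C), 5 (G/A).
That gives 3 mismatches out of 23 aligned sites, so the Hamming distance is 3.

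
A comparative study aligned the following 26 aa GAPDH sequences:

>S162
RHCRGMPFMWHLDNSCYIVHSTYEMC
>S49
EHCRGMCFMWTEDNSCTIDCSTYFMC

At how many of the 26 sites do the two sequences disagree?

Differing sites — 1:R/E; 7:P/C; 11:H/T; 12:L/E; 17:Y/T; 19:V/D; 20:H/C; 24:E/F.
That gives 8 mismatches out of 26 aligned sites, so the Hamming distance is 8.

8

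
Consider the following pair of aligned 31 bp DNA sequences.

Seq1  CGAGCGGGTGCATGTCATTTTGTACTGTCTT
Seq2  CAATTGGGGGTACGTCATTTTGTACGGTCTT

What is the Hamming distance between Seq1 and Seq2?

7

Mismatches occur at site 2 (G↔A), site 4 (G↔T), site 5 (C↔T), site 9 (T↔G), site 11 (C↔T), site 13 (T↔C), site 26 (T↔G).
That gives 7 mismatches out of 31 aligned sites, so the Hamming distance is 7.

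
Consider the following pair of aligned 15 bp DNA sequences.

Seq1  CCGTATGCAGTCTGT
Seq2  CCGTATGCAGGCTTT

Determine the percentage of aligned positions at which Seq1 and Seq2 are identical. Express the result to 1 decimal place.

Mismatches occur at site 11 (T↔G), site 14 (G↔T).
13 of the 15 sites match, so the percent identity is 13/15 × 100 = 86.7%.

86.7%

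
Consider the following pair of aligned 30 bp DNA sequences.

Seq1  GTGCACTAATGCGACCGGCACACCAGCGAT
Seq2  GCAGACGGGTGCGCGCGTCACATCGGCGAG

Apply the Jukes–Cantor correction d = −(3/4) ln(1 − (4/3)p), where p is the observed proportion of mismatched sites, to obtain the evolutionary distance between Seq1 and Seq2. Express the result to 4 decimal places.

0.5716

Differing sites — 2:T/C; 3:G/A; 4:C/G; 7:T/G; 8:A/G; 9:A/G; 14:A/C; 15:C/G; 18:G/T; 23:C/T; 25:A/G; 30:T/G.
p = 12/30 = 0.400000.
d = −0.75 · ln(1 − (4/3)·0.400000) = −0.75 · ln(0.466667) = −0.75 · (-0.762139) = 0.5716.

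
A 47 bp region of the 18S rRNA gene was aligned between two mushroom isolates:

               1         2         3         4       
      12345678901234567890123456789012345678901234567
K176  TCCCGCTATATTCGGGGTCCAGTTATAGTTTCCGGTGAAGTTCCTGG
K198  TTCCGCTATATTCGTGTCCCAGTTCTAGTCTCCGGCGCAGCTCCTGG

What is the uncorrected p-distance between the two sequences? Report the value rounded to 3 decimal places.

Mismatches occur at site 2 (C/T), site 15 (G/T), site 17 (G/T), site 18 (T/C), site 25 (A/C), site 30 (T/C), site 36 (T/C), site 38 (A/C), site 41 (T/C).
There are 9 differences over 47 sites, so p = 9/47 = 0.191.

0.191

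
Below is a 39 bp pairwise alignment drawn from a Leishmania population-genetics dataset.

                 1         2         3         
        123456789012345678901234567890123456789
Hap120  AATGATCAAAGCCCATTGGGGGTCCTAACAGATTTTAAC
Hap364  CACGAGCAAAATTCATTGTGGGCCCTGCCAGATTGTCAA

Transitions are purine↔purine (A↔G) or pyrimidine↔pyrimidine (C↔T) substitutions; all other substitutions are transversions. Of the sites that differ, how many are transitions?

6

Mismatches occur at site 1 (A↔C, transversion), site 3 (T↔C, transition), site 6 (T↔G, transversion), site 11 (G↔A, transition), site 12 (C↔T, transition), site 13 (C↔T, transition), site 19 (G↔T, transversion), site 23 (T↔C, transition), site 27 (A↔G, transition), site 28 (A↔C, transversion), site 35 (T↔G, transversion), site 37 (A↔C, transversion), site 39 (C↔A, transversion).
Of the 13 differences, 6 transitions and 7 transversions, so the answer is 6.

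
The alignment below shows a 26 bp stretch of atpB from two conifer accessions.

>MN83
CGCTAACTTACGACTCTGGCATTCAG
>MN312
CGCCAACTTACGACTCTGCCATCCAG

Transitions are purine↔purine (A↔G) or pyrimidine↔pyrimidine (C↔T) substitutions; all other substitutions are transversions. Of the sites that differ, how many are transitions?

Differing sites — 4:T/C (Ti); 19:G/C (Tv); 23:T/C (Ti).
Of the 3 differences, 2 transitions and 1 transversion, so the answer is 2.

2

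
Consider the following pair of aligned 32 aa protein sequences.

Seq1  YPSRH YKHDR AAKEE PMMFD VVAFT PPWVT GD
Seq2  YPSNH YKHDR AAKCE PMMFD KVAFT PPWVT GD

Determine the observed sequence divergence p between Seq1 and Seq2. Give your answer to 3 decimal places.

Mismatches occur at site 4 (R/N), site 14 (E/C), site 21 (V/K).
There are 3 differences over 32 sites, so p = 3/32 = 0.094.

0.094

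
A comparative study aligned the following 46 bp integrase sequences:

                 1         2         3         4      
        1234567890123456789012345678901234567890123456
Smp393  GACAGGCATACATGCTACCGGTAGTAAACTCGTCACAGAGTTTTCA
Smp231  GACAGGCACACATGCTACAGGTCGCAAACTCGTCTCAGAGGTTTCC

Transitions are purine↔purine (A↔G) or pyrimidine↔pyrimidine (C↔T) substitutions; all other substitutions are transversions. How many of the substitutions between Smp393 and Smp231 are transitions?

2

Mismatches occur at site 9 (T↔C, transition), site 19 (C↔A, transversion), site 23 (A↔C, transversion), site 25 (T↔C, transition), site 35 (A↔T, transversion), site 41 (T↔G, transversion), site 46 (A↔C, transversion).
Of the 7 differences, 2 transitions and 5 transversions, so the answer is 2.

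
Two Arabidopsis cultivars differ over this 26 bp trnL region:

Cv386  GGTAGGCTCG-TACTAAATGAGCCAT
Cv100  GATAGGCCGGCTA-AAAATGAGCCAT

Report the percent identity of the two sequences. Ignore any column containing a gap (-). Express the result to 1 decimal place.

83.3%

Excluding the 2 gap columns leaves 24 comparable sites.
Differing sites — 2:G/A; 8:T/C; 9:C/G; 15:T/A.
20 of the 24 comparable sites match, so the percent identity is 20/24 × 100 = 83.3%.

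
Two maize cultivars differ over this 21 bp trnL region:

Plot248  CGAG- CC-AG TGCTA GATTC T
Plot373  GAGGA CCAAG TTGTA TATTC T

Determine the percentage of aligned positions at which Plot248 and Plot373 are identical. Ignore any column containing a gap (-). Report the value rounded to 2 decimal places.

68.42%

Excluding the 2 gap columns leaves 19 comparable sites.
The sequences differ at positions 1 (C/G), 2 (G/A), 3 (A/G), 12 (G/T), 13 (C/G), 16 (G/T).
13 of the 19 comparable sites match, so the percent identity is 13/19 × 100 = 68.42%.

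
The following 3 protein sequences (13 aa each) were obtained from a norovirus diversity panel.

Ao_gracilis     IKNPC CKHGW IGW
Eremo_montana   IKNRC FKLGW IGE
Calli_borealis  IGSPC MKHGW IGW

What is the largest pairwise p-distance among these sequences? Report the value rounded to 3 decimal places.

Pairwise Hamming distances:
  Ao_gracilis vs Eremo_montana: 4
  Ao_gracilis vs Calli_borealis: 3
  Eremo_montana vs Calli_borealis: 6
The largest is 6 mismatches, between Eremo_montana and Calli_borealis; p = 6/13 = 0.462.

0.462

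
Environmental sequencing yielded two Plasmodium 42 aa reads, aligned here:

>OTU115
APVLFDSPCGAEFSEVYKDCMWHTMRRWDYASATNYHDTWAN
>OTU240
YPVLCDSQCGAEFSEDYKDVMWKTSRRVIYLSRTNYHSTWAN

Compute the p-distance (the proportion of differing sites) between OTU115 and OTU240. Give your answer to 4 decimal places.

0.2857

Differing sites — 1:A/Y; 5:F/C; 8:P/Q; 16:V/D; 20:C/V; 23:H/K; 25:M/S; 28:W/V; 29:D/I; 31:A/L; 33:A/R; 38:D/S.
There are 12 differences over 42 sites, so p = 12/42 = 0.2857.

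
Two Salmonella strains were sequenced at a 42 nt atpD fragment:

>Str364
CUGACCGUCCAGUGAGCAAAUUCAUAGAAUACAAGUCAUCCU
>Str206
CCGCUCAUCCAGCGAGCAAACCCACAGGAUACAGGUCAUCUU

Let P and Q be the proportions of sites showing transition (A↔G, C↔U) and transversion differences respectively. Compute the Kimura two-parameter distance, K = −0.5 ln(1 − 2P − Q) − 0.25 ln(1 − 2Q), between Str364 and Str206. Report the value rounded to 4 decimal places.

0.3588

The sequences differ at positions 2 (U/C, transition), 4 (A/C, transversion), 5 (C/U, transition), 7 (G/A, transition), 13 (U/C, transition), 21 (U/C, transition), 22 (U/C, transition), 25 (U/C, transition), 28 (A/G, transition), 34 (A/G, transition), 41 (C/U, transition).
Of the 11 differences, 10 transitions and 1 transversion over 42 sites: P = 10/42 = 0.238095, Q = 1/42 = 0.023810.
d = −0.5·ln(0.500000) − 0.25·ln(0.952380) = −0.5·(-0.693147) − 0.25·(-0.048791) = 0.3588.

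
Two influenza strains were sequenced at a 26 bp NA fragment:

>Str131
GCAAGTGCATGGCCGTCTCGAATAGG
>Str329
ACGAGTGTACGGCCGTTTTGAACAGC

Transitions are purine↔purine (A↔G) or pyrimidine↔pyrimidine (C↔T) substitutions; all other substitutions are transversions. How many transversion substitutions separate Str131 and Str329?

1

Mismatches occur at site 1 (G→A, transition), site 3 (A→G, transition), site 8 (C→T, transition), site 10 (T→C, transition), site 17 (C→T, transition), site 19 (C→T, transition), site 23 (T→C, transition), site 26 (G→C, transversion).
Of the 8 differences, 7 transitions and 1 transversion, so the answer is 1.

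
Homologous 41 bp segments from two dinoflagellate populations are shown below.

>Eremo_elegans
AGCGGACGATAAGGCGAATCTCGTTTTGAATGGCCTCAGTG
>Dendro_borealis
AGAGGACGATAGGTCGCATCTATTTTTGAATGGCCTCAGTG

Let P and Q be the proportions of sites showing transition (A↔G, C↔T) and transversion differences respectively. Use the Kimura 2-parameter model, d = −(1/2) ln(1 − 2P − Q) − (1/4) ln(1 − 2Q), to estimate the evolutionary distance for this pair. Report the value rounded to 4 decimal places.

The sequences differ at positions 3 (C/A, transversion), 12 (A/G, transition), 14 (G/T, transversion), 17 (A/C, transversion), 22 (C/A, transversion), 23 (G/T, transversion).
Of the 6 differences, 1 transition and 5 transversions over 41 sites: P = 1/41 = 0.024390, Q = 5/41 = 0.121951.
d = −0.5·ln(0.829269) − 0.25·ln(0.756098) = −0.5·(-0.187211) − 0.25·(-0.279584) = 0.1635.

0.1635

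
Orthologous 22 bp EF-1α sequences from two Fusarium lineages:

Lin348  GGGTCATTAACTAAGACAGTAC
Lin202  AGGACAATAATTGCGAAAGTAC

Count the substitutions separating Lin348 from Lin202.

Differing sites — 1:G/A; 4:T/A; 7:T/A; 11:C/T; 13:A/G; 14:A/C; 17:C/A.
That gives 7 mismatches out of 22 aligned sites, so the Hamming distance is 7.

7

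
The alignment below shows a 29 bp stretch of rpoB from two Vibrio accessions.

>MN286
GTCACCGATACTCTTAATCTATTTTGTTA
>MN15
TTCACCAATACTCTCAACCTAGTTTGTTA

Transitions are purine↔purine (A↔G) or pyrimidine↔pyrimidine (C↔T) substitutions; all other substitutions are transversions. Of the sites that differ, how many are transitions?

3

Differing sites — 1:G/T (Tv); 7:G/A (Ti); 15:T/C (Ti); 18:T/C (Ti); 22:T/G (Tv).
Of the 5 differences, 3 transitions and 2 transversions, so the answer is 3.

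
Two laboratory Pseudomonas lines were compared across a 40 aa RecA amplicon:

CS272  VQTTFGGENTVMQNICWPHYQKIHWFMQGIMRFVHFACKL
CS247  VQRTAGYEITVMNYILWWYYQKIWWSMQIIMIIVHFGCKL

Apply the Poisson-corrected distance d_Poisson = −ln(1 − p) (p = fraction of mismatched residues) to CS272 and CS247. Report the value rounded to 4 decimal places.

0.4700

Mismatches occur at site 3 (T/R), site 5 (F/A), site 7 (G/Y), site 9 (N/I), site 13 (Q/N), site 14 (N/Y), site 16 (C/L), site 18 (P/W), site 19 (H/Y), site 24 (H/W), site 26 (F/S), site 29 (G/I), site 32 (R/I), site 33 (F/I), site 37 (A/G).
p = 15/40 = 0.375000.
d = −ln(1 − 0.375000) = −ln(0.625000) = 0.4700.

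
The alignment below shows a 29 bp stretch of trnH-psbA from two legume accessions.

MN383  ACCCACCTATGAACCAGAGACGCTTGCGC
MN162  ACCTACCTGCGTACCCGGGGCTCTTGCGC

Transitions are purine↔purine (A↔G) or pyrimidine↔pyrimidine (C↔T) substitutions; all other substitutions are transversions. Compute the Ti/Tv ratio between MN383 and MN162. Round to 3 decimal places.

Differing sites — 4:C/T (Ti); 9:A/G (Ti); 10:T/C (Ti); 12:A/T (Tv); 16:A/C (Tv); 18:A/G (Ti); 20:A/G (Ti); 22:G/T (Tv).
Of the 8 differences, 5 transitions and 3 transversions, so Ti/Tv = 5/3 = 1.667.

1.667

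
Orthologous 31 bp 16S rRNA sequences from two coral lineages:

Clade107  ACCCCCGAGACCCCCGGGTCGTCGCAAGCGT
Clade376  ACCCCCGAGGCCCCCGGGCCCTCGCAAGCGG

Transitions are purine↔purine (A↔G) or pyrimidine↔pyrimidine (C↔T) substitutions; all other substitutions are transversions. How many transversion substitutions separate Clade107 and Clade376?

2

The sequences differ at positions 10 (A/G, transition), 19 (T/C, transition), 21 (G/C, transversion), 31 (T/G, transversion).
Of the 4 differences, 2 transitions and 2 transversions, so the answer is 2.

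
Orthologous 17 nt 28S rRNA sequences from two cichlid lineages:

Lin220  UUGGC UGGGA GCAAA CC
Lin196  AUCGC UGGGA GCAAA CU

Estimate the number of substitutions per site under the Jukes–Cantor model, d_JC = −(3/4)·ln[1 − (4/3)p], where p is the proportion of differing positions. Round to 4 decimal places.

0.2012

Differing sites — 1:U/A; 3:G/C; 17:C/U.
p = 3/17 = 0.176471.
d = −0.75 · ln(1 − (4/3)·0.176471) = −0.75 · ln(0.764705) = −0.75 · (-0.268265) = 0.2012.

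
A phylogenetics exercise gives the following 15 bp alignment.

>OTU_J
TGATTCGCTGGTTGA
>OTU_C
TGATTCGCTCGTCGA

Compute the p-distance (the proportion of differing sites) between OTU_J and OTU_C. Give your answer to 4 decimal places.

0.1333

The sequences differ at positions 10 (G/C), 13 (T/C).
There are 2 differences over 15 sites, so p = 2/15 = 0.1333.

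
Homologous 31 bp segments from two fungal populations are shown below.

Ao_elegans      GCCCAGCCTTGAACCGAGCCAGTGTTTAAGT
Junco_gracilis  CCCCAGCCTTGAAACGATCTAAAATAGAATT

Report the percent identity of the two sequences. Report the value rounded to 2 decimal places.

Differing sites — 1:G/C; 14:C/A; 18:G/T; 20:C/T; 22:G/A; 23:T/A; 24:G/A; 26:T/A; 27:T/G; 30:G/T.
21 of the 31 sites match, so the percent identity is 21/31 × 100 = 67.74%.

67.74%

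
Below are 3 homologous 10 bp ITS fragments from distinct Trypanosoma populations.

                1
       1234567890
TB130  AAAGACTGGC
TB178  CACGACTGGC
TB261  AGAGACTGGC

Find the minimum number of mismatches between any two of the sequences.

1

Pairwise Hamming distances:
  TB130 vs TB178: 2
  TB130 vs TB261: 1
  TB178 vs TB261: 3
The smallest is 1, between TB130 and TB261.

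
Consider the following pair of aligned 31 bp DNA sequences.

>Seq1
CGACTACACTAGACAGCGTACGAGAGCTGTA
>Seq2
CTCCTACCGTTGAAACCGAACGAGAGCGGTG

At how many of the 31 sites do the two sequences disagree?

10

Mismatches occur at site 2 (G↔T), site 3 (A↔C), site 8 (A↔C), site 9 (C↔G), site 11 (A↔T), site 14 (C↔A), site 16 (G↔C), site 19 (T↔A), site 28 (T↔G), site 31 (A↔G).
That gives 10 mismatches out of 31 aligned sites, so the Hamming distance is 10.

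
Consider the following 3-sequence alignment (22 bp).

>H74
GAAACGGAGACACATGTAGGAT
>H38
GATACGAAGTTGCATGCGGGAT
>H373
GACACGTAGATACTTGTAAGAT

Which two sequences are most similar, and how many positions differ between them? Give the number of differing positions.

5

Pairwise Hamming distances:
  H74 vs H38: 7
  H74 vs H373: 5
  H38 vs H373: 8
The smallest is 5, between H74 and H373.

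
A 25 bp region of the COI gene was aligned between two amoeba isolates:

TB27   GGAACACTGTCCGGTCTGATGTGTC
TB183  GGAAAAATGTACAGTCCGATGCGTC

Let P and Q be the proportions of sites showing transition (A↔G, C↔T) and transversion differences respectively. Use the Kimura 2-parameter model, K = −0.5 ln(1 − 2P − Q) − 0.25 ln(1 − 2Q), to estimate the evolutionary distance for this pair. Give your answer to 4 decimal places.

0.2918

Differing sites — 5:C/A (Tv); 7:C/A (Tv); 11:C/A (Tv); 13:G/A (Ti); 17:T/C (Ti); 22:T/C (Ti).
Of the 6 differences, 3 transitions and 3 transversions over 25 sites: P = 3/25 = 0.120000, Q = 3/25 = 0.120000.
d = −0.5·ln(0.640000) − 0.25·ln(0.760000) = −0.5·(-0.446287) − 0.25·(-0.274437) = 0.2918.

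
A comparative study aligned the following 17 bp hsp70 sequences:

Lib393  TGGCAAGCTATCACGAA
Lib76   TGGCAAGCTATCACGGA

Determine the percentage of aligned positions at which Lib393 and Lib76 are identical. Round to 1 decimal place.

94.1%

A single mismatch occurs at site 16 (A↔G).
16 of the 17 sites match, so the percent identity is 16/17 × 100 = 94.1%.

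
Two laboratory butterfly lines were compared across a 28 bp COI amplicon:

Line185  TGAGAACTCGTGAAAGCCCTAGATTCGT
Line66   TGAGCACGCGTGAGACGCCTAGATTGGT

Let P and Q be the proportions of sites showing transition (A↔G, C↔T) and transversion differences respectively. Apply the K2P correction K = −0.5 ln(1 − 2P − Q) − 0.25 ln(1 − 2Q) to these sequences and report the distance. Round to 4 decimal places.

0.2543

Differing sites — 5:A/C (Tv); 8:T/G (Tv); 14:A/G (Ti); 16:G/C (Tv); 17:C/G (Tv); 26:C/G (Tv).
Of the 6 differences, 1 transition and 5 transversions over 28 sites: P = 1/28 = 0.035714, Q = 5/28 = 0.178571.
d = −0.5·ln(0.750001) − 0.25·ln(0.642858) = −0.5·(-0.287681) − 0.25·(-0.441831) = 0.2543.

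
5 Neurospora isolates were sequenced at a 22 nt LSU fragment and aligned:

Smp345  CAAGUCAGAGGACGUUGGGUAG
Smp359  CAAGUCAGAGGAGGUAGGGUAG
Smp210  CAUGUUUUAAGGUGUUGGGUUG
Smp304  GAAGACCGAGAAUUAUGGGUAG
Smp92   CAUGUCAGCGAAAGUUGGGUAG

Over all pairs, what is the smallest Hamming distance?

Pairwise Hamming distances:
  Smp345 vs Smp359: 2
  Smp345 vs Smp210: 8
  Smp345 vs Smp304: 7
  Smp345 vs Smp92: 4
  Smp359 vs Smp210: 9
  Smp359 vs Smp304: 8
  Smp359 vs Smp92: 5
  Smp210 vs Smp304: 12
  Smp210 vs Smp92: 9
  Smp304 vs Smp92: 8
The smallest is 2, between Smp345 and Smp359.

2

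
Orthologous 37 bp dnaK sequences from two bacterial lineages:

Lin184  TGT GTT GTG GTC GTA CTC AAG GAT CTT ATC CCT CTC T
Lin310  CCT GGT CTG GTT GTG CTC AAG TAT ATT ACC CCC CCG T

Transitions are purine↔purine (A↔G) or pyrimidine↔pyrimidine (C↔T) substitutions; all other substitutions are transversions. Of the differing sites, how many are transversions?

6

Mismatches occur at site 1 (T/C, transition), site 2 (G/C, transversion), site 5 (T/G, transversion), site 7 (G/C, transversion), site 12 (C/T, transition), site 15 (A/G, transition), site 22 (G/T, transversion), site 25 (C/A, transversion), site 29 (T/C, transition), site 33 (T/C, transition), site 35 (T/C, transition), site 36 (C/G, transversion).
Of the 12 differences, 6 transitions and 6 transversions, so the answer is 6.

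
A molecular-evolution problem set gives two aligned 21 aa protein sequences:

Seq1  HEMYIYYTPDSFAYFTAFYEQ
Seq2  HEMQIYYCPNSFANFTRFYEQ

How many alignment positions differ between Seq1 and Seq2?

Differing sites — 4:Y/Q; 8:T/C; 10:D/N; 14:Y/N; 17:A/R.
That gives 5 mismatches out of 21 aligned sites, so the Hamming distance is 5.

5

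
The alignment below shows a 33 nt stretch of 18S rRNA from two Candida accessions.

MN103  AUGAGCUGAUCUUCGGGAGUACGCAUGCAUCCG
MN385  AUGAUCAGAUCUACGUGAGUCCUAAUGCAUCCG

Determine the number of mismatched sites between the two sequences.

7

The sequences differ at positions 5 (G/U), 7 (U/A), 13 (U/A), 16 (G/U), 21 (A/C), 23 (G/U), 24 (C/A).
That gives 7 mismatches out of 33 aligned sites, so the Hamming distance is 7.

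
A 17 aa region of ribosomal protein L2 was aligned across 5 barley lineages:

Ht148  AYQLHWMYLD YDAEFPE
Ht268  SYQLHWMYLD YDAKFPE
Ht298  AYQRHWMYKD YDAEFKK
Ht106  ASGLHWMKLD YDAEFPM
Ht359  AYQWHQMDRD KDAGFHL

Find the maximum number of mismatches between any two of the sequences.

Pairwise Hamming distances:
  Ht148 vs Ht268: 2
  Ht148 vs Ht298: 4
  Ht148 vs Ht106: 4
  Ht148 vs Ht359: 8
  Ht268 vs Ht298: 6
  Ht268 vs Ht106: 6
  Ht268 vs Ht359: 9
  Ht298 vs Ht106: 7
  Ht298 vs Ht359: 8
  Ht106 vs Ht359: 10
The largest is 10, between Ht106 and Ht359.

10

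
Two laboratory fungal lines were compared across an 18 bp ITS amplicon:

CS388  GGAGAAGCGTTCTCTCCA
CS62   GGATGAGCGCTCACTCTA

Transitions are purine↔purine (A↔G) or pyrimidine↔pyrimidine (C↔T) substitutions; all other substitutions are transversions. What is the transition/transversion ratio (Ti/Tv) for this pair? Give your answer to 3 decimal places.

Mismatches occur at site 4 (G→T, transversion), site 5 (A→G, transition), site 10 (T→C, transition), site 13 (T→A, transversion), site 17 (C→T, transition).
Of the 5 differences, 3 transitions and 2 transversions, so Ti/Tv = 3/2 = 1.500.

1.500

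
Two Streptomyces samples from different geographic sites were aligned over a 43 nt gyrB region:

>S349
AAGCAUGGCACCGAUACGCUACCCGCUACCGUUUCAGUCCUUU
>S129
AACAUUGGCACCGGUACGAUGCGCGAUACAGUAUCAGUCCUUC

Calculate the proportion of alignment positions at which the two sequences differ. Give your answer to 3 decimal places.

0.256

Differing sites — 3:G/C; 4:C/A; 5:A/U; 14:A/G; 19:C/A; 21:A/G; 23:C/G; 26:C/A; 30:C/A; 33:U/A; 43:U/C.
There are 11 differences over 43 sites, so p = 11/43 = 0.256.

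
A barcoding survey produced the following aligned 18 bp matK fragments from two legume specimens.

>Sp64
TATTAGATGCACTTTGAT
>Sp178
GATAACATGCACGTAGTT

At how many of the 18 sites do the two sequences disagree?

Differing sites — 1:T/G; 4:T/A; 6:G/C; 13:T/G; 15:T/A; 17:A/T.
That gives 6 mismatches out of 18 aligned sites, so the Hamming distance is 6.

6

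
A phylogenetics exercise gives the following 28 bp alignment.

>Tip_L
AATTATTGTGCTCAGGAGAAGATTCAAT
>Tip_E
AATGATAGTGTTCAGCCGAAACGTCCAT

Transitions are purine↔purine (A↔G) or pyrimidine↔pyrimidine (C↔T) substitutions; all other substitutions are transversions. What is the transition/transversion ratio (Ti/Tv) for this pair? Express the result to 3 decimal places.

0.286

The sequences differ at positions 4 (T/G, transversion), 7 (T/A, transversion), 11 (C/T, transition), 16 (G/C, transversion), 17 (A/C, transversion), 21 (G/A, transition), 22 (A/C, transversion), 23 (T/G, transversion), 26 (A/C, transversion).
Of the 9 differences, 2 transitions and 7 transversions, so Ti/Tv = 2/7 = 0.286.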